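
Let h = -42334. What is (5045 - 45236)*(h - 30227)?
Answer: 2916299151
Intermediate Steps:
(5045 - 45236)*(h - 30227) = (5045 - 45236)*(-42334 - 30227) = -40191*(-72561) = 2916299151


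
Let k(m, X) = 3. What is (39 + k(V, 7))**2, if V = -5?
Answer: 1764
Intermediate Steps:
(39 + k(V, 7))**2 = (39 + 3)**2 = 42**2 = 1764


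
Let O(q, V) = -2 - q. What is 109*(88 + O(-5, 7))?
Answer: 9919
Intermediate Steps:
109*(88 + O(-5, 7)) = 109*(88 + (-2 - 1*(-5))) = 109*(88 + (-2 + 5)) = 109*(88 + 3) = 109*91 = 9919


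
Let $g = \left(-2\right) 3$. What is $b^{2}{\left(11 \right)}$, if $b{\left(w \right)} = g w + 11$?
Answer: $3025$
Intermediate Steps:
$g = -6$
$b{\left(w \right)} = 11 - 6 w$ ($b{\left(w \right)} = - 6 w + 11 = 11 - 6 w$)
$b^{2}{\left(11 \right)} = \left(11 - 66\right)^{2} = \left(-55\right)^{2} = 3025$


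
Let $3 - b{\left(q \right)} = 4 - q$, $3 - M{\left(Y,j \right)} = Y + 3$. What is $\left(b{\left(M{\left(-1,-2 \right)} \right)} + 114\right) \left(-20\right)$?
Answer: $-2280$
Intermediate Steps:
$M{\left(Y,j \right)} = - Y$ ($M{\left(Y,j \right)} = 3 - \left(Y + 3\right) = 3 - \left(3 + Y\right) = - Y$)
$b{\left(q \right)} = -1 + q$ ($b{\left(q \right)} = 3 - \left(4 - q\right) = 3 + \left(-4 + q\right) = -1 + q$)
$\left(b{\left(M{\left(-1,-2 \right)} \right)} + 114\right) \left(-20\right) = \left(\left(-1 - -1\right) + 114\right) \left(-20\right) = \left(\left(-1 + 1\right) + 114\right) \left(-20\right) = \left(0 + 114\right) \left(-20\right) = 114 \left(-20\right) = -2280$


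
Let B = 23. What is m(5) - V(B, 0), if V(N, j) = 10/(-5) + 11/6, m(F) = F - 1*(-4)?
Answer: 55/6 ≈ 9.1667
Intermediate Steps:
m(F) = 4 + F (m(F) = F + 4 = 4 + F)
V(N, j) = -⅙ (V(N, j) = 10*(-⅕) + 11*(⅙) = -2 + 11/6 = -⅙)
m(5) - V(B, 0) = (4 + 5) - 1*(-⅙) = 9 + ⅙ = 55/6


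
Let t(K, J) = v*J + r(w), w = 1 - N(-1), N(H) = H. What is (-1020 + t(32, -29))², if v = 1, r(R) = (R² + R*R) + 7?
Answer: 1069156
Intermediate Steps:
w = 2 (w = 1 - 1*(-1) = 1 + 1 = 2)
r(R) = 7 + 2*R² (r(R) = (R² + R²) + 7 = 2*R² + 7 = 7 + 2*R²)
t(K, J) = 15 + J (t(K, J) = 1*J + (7 + 2*2²) = J + (7 + 2*4) = J + (7 + 8) = J + 15 = 15 + J)
(-1020 + t(32, -29))² = (-1020 + (15 - 29))² = (-1020 - 14)² = (-1034)² = 1069156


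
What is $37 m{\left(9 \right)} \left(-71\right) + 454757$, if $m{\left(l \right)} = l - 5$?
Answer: $444249$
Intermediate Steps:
$m{\left(l \right)} = -5 + l$ ($m{\left(l \right)} = l - 5 = -5 + l$)
$37 m{\left(9 \right)} \left(-71\right) + 454757 = 37 \left(-5 + 9\right) \left(-71\right) + 454757 = 37 \cdot 4 \left(-71\right) + 454757 = 148 \left(-71\right) + 454757 = -10508 + 454757 = 444249$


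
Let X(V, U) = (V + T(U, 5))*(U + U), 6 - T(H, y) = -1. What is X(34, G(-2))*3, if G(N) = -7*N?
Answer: 3444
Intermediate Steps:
T(H, y) = 7 (T(H, y) = 6 - 1*(-1) = 6 + 1 = 7)
X(V, U) = 2*U*(7 + V) (X(V, U) = (V + 7)*(U + U) = (7 + V)*(2*U) = 2*U*(7 + V))
X(34, G(-2))*3 = (2*(-7*(-2))*(7 + 34))*3 = (2*14*41)*3 = 1148*3 = 3444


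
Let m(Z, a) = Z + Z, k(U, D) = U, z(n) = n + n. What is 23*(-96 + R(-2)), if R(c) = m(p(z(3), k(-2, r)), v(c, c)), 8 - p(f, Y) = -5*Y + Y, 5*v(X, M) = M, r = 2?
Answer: -2208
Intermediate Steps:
z(n) = 2*n
v(X, M) = M/5
p(f, Y) = 8 + 4*Y (p(f, Y) = 8 - (-5*Y + Y) = 8 - (-4)*Y = 8 + 4*Y)
m(Z, a) = 2*Z
R(c) = 0 (R(c) = 2*(8 + 4*(-2)) = 2*(8 - 8) = 2*0 = 0)
23*(-96 + R(-2)) = 23*(-96 + 0) = 23*(-96) = -2208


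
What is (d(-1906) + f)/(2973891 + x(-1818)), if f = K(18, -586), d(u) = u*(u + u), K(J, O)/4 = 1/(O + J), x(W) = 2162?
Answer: 1031725423/422599526 ≈ 2.4414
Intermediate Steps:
K(J, O) = 4/(J + O) (K(J, O) = 4/(O + J) = 4/(J + O))
d(u) = 2*u**2 (d(u) = u*(2*u) = 2*u**2)
f = -1/142 (f = 4/(18 - 586) = 4/(-568) = 4*(-1/568) = -1/142 ≈ -0.0070423)
(d(-1906) + f)/(2973891 + x(-1818)) = (2*(-1906)**2 - 1/142)/(2973891 + 2162) = (2*3632836 - 1/142)/2976053 = (7265672 - 1/142)*(1/2976053) = (1031725423/142)*(1/2976053) = 1031725423/422599526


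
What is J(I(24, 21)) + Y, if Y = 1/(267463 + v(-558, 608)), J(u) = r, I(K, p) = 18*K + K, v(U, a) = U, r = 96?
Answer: 25622881/266905 ≈ 96.000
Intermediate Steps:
I(K, p) = 19*K
J(u) = 96
Y = 1/266905 (Y = 1/(267463 - 558) = 1/266905 ≈ 3.7467e-6)
J(I(24, 21)) + Y = 96 + 1/266905 = 25622881/266905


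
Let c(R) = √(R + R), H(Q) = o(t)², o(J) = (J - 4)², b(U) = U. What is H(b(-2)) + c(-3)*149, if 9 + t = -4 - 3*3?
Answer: 456976 + 149*I*√6 ≈ 4.5698e+5 + 364.97*I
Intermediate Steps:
t = -22 (t = -9 + (-4 - 3*3) = -9 + (-4 - 9) = -9 - 13 = -22)
o(J) = (-4 + J)²
H(Q) = 456976 (H(Q) = ((-4 - 22)²)² = ((-26)²)² = 676² = 456976)
c(R) = √2*√R (c(R) = √(2*R) = √2*√R)
H(b(-2)) + c(-3)*149 = 456976 + (√2*√(-3))*149 = 456976 + (√2*(I*√3))*149 = 456976 + (I*√6)*149 = 456976 + 149*I*√6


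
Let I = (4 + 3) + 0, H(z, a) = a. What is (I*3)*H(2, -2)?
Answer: -42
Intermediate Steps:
I = 7 (I = 7 + 0 = 7)
(I*3)*H(2, -2) = (7*3)*(-2) = 21*(-2) = -42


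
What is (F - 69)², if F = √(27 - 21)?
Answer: (69 - √6)² ≈ 4429.0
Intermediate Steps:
F = √6 ≈ 2.4495
(F - 69)² = (√6 - 69)² = (-69 + √6)²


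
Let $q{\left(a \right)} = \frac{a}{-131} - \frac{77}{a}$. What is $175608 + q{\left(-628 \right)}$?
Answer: $\frac{14447323415}{82268} \approx 1.7561 \cdot 10^{5}$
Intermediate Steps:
$q{\left(a \right)} = - \frac{77}{a} - \frac{a}{131}$ ($q{\left(a \right)} = a \left(- \frac{1}{131}\right) - \frac{77}{a} = - \frac{a}{131} - \frac{77}{a} = - \frac{77}{a} - \frac{a}{131}$)
$175608 + q{\left(-628 \right)} = 175608 - \left(- \frac{628}{131} + \frac{77}{-628}\right) = 175608 + \left(\left(-77\right) \left(- \frac{1}{628}\right) + \frac{628}{131}\right) = 175608 + \left(\frac{77}{628} + \frac{628}{131}\right) = 175608 + \frac{404471}{82268} = \frac{14447323415}{82268}$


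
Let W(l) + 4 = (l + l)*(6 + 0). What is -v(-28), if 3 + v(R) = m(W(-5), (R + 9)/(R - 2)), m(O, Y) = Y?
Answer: 71/30 ≈ 2.3667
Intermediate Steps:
W(l) = -4 + 12*l (W(l) = -4 + (l + l)*(6 + 0) = -4 + (2*l)*6 = -4 + 12*l)
v(R) = -3 + (9 + R)/(-2 + R) (v(R) = -3 + (R + 9)/(R - 2) = -3 + (9 + R)/(-2 + R))
-v(-28) = -(15 - 2*(-28))/(-2 - 28) = -(15 + 56)/(-30) = -(-1)*71/30 = -1*(-71/30) = 71/30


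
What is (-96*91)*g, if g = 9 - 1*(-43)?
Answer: -454272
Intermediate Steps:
g = 52 (g = 9 + 43 = 52)
(-96*91)*g = -96*91*52 = -8736*52 = -454272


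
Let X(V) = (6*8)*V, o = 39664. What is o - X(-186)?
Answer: 48592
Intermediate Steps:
X(V) = 48*V
o - X(-186) = 39664 - 48*(-186) = 39664 - 1*(-8928) = 39664 + 8928 = 48592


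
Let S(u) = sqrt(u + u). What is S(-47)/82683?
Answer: I*sqrt(94)/82683 ≈ 0.00011726*I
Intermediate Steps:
S(u) = sqrt(2)*sqrt(u) (S(u) = sqrt(2*u) = sqrt(2)*sqrt(u))
S(-47)/82683 = (sqrt(2)*sqrt(-47))/82683 = (sqrt(2)*(I*sqrt(47)))*(1/82683) = (I*sqrt(94))*(1/82683) = I*sqrt(94)/82683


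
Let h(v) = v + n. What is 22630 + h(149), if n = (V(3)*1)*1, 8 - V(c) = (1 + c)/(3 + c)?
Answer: 68359/3 ≈ 22786.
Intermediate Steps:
V(c) = 8 - (1 + c)/(3 + c)
n = 22/3 (n = (((23 + 7*3)/(3 + 3))*1)*1 = (((23 + 21)/6)*1)*1 = (((⅙)*44)*1)*1 = ((22/3)*1)*1 = (22/3)*1 = 22/3 ≈ 7.3333)
h(v) = 22/3 + v (h(v) = v + 22/3 = 22/3 + v)
22630 + h(149) = 22630 + (22/3 + 149) = 22630 + 469/3 = 68359/3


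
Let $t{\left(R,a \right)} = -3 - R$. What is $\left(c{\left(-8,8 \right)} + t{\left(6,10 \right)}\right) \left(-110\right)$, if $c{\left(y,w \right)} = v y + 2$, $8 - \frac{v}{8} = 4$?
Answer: $28930$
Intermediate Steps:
$v = 32$ ($v = 64 - 32 = 32$)
$c{\left(y,w \right)} = 2 + 32 y$ ($c{\left(y,w \right)} = 32 y + 2 = 2 + 32 y$)
$\left(c{\left(-8,8 \right)} + t{\left(6,10 \right)}\right) \left(-110\right) = \left(\left(2 + 32 \left(-8\right)\right) - 9\right) \left(-110\right) = \left(\left(2 - 256\right) - 9\right) \left(-110\right) = \left(-254 - 9\right) \left(-110\right) = \left(-263\right) \left(-110\right) = 28930$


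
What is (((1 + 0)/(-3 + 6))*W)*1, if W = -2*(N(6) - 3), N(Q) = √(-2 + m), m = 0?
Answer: 2 - 2*I*√2/3 ≈ 2.0 - 0.94281*I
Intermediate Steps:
N(Q) = I*√2 (N(Q) = √(-2 + 0) = √(-2) = I*√2)
W = 6 - 2*I*√2 (W = -2*(I*√2 - 3) = -2*(-3 + I*√2) = 6 - 2*I*√2 ≈ 6.0 - 2.8284*I)
(((1 + 0)/(-3 + 6))*W)*1 = (((1 + 0)/(-3 + 6))*(6 - 2*I*√2))*1 = ((1/3)*(6 - 2*I*√2))*1 = ((1*(⅓))*(6 - 2*I*√2))*1 = ((6 - 2*I*√2)/3)*1 = (2 - 2*I*√2/3)*1 = 2 - 2*I*√2/3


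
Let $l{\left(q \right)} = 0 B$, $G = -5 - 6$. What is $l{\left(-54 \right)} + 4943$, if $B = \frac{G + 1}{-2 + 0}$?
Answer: $4943$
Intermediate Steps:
$G = -11$ ($G = -5 - 6 = -11$)
$B = 5$ ($B = \frac{-11 + 1}{-2 + 0} = - \frac{10}{-2} = \left(-10\right) \left(- \frac{1}{2}\right) = 5$)
$l{\left(q \right)} = 0$ ($l{\left(q \right)} = 0 \cdot 5 = 0$)
$l{\left(-54 \right)} + 4943 = 0 + 4943 = 4943$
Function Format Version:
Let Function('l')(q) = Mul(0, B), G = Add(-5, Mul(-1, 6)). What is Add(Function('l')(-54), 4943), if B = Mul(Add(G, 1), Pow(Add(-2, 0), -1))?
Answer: 4943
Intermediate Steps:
G = -11 (G = Add(-5, -6) = -11)
B = 5 (B = Mul(Add(-11, 1), Pow(Add(-2, 0), -1)) = Mul(-10, Pow(-2, -1)) = Mul(-10, Rational(-1, 2)) = 5)
Function('l')(q) = 0 (Function('l')(q) = Mul(0, 5) = 0)
Add(Function('l')(-54), 4943) = Add(0, 4943) = 4943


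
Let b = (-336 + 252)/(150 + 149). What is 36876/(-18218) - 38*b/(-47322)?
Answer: -43485577282/21480962217 ≈ -2.0244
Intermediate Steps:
b = -84/299 ≈ -0.28094
36876/(-18218) - 38*b/(-47322) = 36876/(-18218) - 38*(-84/299)/(-47322) = 36876*(-1/18218) + (3192/299)*(-1/47322) = -18438/9109 - 532/2358213 = -43485577282/21480962217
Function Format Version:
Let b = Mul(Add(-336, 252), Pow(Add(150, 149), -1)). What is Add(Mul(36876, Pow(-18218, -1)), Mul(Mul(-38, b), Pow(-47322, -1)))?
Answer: Rational(-43485577282, 21480962217) ≈ -2.0244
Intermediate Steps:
b = Rational(-84, 299) (b = Mul(-84, Pow(299, -1)) = Mul(-84, Rational(1, 299)) = Rational(-84, 299) ≈ -0.28094)
Add(Mul(36876, Pow(-18218, -1)), Mul(Mul(-38, b), Pow(-47322, -1))) = Add(Mul(36876, Pow(-18218, -1)), Mul(Mul(-38, Rational(-84, 299)), Pow(-47322, -1))) = Add(Mul(36876, Rational(-1, 18218)), Mul(Rational(3192, 299), Rational(-1, 47322))) = Add(Rational(-18438, 9109), Rational(-532, 2358213)) = Rational(-43485577282, 21480962217)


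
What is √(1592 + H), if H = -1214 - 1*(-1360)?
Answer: √1738 ≈ 41.689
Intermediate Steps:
H = 146 (H = -1214 + 1360 = 146)
√(1592 + H) = √(1592 + 146) = √1738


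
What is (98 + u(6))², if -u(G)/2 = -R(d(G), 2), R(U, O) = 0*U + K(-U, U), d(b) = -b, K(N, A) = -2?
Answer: 8836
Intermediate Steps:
R(U, O) = -2 (R(U, O) = 0*U - 2 = 0 - 2 = -2)
u(G) = -4 (u(G) = -(-2)*(-2) = -2*2 = -4)
(98 + u(6))² = (98 - 4)² = 94² = 8836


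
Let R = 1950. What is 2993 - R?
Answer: 1043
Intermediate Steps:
2993 - R = 2993 - 1*1950 = 2993 - 1950 = 1043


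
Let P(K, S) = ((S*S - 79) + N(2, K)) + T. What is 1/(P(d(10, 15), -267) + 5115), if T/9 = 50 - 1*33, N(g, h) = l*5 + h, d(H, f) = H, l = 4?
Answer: 1/76508 ≈ 1.3071e-5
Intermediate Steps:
N(g, h) = 20 + h (N(g, h) = 4*5 + h = 20 + h)
T = 153 (T = 9*(50 - 1*33) = 9*(50 - 33) = 9*17 = 153)
P(K, S) = 94 + K + S**2 (P(K, S) = ((S*S - 79) + (20 + K)) + 153 = ((S**2 - 79) + (20 + K)) + 153 = ((-79 + S**2) + (20 + K)) + 153 = (-59 + K + S**2) + 153 = 94 + K + S**2)
1/(P(d(10, 15), -267) + 5115) = 1/((94 + 10 + (-267)**2) + 5115) = 1/((94 + 10 + 71289) + 5115) = 1/(71393 + 5115) = 1/76508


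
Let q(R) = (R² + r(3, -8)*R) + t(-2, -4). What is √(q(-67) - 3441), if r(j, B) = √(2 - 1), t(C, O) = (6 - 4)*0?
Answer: 3*√109 ≈ 31.321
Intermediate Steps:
t(C, O) = 0 (t(C, O) = 2*0 = 0)
r(j, B) = 1 (r(j, B) = √1 = 1)
q(R) = R + R² (q(R) = (R² + 1*R) + 0 = (R² + R) + 0 = (R + R²) + 0 = R + R²)
√(q(-67) - 3441) = √(-67*(1 - 67) - 3441) = √(-67*(-66) - 3441) = √(4422 - 3441) = √981 = 3*√109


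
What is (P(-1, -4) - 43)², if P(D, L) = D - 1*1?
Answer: 2025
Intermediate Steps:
P(D, L) = -1 + D (P(D, L) = D - 1 = -1 + D)
(P(-1, -4) - 43)² = ((-1 - 1) - 43)² = (-2 - 43)² = (-45)² = 2025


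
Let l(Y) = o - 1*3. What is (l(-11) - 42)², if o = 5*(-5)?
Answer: 4900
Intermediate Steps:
o = -25
l(Y) = -28 (l(Y) = -25 - 1*3 = -25 - 3 = -28)
(l(-11) - 42)² = (-28 - 42)² = (-70)² = 4900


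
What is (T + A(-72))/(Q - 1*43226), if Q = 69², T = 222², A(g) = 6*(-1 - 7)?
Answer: -49236/38465 ≈ -1.2800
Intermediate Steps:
A(g) = -48 (A(g) = 6*(-8) = -48)
T = 49284
Q = 4761
(T + A(-72))/(Q - 1*43226) = (49284 - 48)/(4761 - 1*43226) = 49236/(4761 - 43226) = 49236/(-38465) = 49236*(-1/38465) = -49236/38465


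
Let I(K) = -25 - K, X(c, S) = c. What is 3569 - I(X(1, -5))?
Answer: 3595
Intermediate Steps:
3569 - I(X(1, -5)) = 3569 - (-25 - 1*1) = 3569 - (-25 - 1) = 3569 - 1*(-26) = 3569 + 26 = 3595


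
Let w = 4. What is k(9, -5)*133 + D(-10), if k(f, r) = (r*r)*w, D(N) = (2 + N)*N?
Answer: 13380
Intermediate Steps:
D(N) = N*(2 + N)
k(f, r) = 4*r**2 (k(f, r) = (r*r)*4 = r**2*4 = 4*r**2)
k(9, -5)*133 + D(-10) = (4*(-5)**2)*133 - 10*(2 - 10) = (4*25)*133 - 10*(-8) = 100*133 + 80 = 13300 + 80 = 13380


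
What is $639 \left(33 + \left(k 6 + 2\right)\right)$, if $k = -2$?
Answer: $14697$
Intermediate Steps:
$639 \left(33 + \left(k 6 + 2\right)\right) = 639 \left(33 + \left(\left(-2\right) 6 + 2\right)\right) = 639 \left(33 + \left(-12 + 2\right)\right) = 639 \left(33 - 10\right) = 639 \cdot 23 = 14697$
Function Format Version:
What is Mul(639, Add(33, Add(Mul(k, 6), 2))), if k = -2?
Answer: 14697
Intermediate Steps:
Mul(639, Add(33, Add(Mul(k, 6), 2))) = Mul(639, Add(33, Add(Mul(-2, 6), 2))) = Mul(639, Add(33, Add(-12, 2))) = Mul(639, Add(33, -10)) = Mul(639, 23) = 14697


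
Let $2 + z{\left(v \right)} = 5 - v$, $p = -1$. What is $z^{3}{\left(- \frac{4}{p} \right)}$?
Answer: $-1$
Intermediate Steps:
$z{\left(v \right)} = 3 - v$ ($z{\left(v \right)} = -2 - \left(-5 + v\right) = 3 - v$)
$z^{3}{\left(- \frac{4}{p} \right)} = \left(3 - - \frac{4}{-1}\right)^{3} = \left(3 - \left(-4\right) \left(-1\right)\right)^{3} = \left(3 - 4\right)^{3} = \left(-1\right)^{3} = -1$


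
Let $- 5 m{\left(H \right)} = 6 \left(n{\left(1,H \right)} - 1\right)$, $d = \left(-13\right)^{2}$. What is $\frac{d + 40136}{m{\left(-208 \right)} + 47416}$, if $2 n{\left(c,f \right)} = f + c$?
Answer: $\frac{201525}{237707} \approx 0.84779$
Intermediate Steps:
$d = 169$
$n{\left(c,f \right)} = \frac{c}{2} + \frac{f}{2}$ ($n{\left(c,f \right)} = \frac{f + c}{2} = \frac{c + f}{2} = \frac{c}{2} + \frac{f}{2}$)
$m{\left(H \right)} = \frac{3}{5} - \frac{3 H}{5}$ ($m{\left(H \right)} = - \frac{6 \left(\left(\frac{1}{2} \cdot 1 + \frac{H}{2}\right) - 1\right)}{5} = - \frac{6 \left(\left(\frac{1}{2} + \frac{H}{2}\right) - 1\right)}{5} = - \frac{6 \left(- \frac{1}{2} + \frac{H}{2}\right)}{5} = - \frac{-3 + 3 H}{5} = \frac{3}{5} - \frac{3 H}{5}$)
$\frac{d + 40136}{m{\left(-208 \right)} + 47416} = \frac{169 + 40136}{\left(\frac{3}{5} - - \frac{624}{5}\right) + 47416} = \frac{40305}{\left(\frac{3}{5} + \frac{624}{5}\right) + 47416} = \frac{40305}{\frac{627}{5} + 47416} = \frac{40305}{\frac{237707}{5}} = 40305 \cdot \frac{5}{237707} = \frac{201525}{237707}$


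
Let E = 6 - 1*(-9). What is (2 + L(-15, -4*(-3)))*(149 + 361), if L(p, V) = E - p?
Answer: 16320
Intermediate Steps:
E = 15 (E = 6 + 9 = 15)
L(p, V) = 15 - p
(2 + L(-15, -4*(-3)))*(149 + 361) = (2 + (15 - 1*(-15)))*(149 + 361) = (2 + (15 + 15))*510 = (2 + 30)*510 = 32*510 = 16320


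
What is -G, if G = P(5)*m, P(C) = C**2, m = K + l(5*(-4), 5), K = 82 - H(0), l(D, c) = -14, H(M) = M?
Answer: -1700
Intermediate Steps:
K = 82 (K = 82 - 1*0 = 82 + 0 = 82)
m = 68 (m = 82 - 14 = 68)
G = 1700 (G = 5**2*68 = 25*68 = 1700)
-G = -1*1700 = -1700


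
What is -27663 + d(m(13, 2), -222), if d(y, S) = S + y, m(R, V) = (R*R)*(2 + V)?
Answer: -27209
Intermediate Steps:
m(R, V) = R**2*(2 + V)
-27663 + d(m(13, 2), -222) = -27663 + (-222 + 13**2*(2 + 2)) = -27663 + (-222 + 169*4) = -27663 + (-222 + 676) = -27663 + 454 = -27209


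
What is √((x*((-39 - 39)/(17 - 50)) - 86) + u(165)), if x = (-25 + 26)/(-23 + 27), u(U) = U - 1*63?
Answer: √8030/22 ≈ 4.0732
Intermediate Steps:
u(U) = -63 + U (u(U) = U - 63 = -63 + U)
x = ¼ (x = 1/4 = 1*(¼) = ¼ ≈ 0.25000)
√((x*((-39 - 39)/(17 - 50)) - 86) + u(165)) = √((((-39 - 39)/(17 - 50))/4 - 86) + (-63 + 165)) = √(((-78/(-33))/4 - 86) + 102) = √(((-78*(-1/33))/4 - 86) + 102) = √(((¼)*(26/11) - 86) + 102) = √((13/22 - 86) + 102) = √(-1879/22 + 102) = √(365/22) = √8030/22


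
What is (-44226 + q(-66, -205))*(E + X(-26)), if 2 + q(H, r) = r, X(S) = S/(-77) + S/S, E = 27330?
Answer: -93509826129/77 ≈ -1.2144e+9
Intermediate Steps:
X(S) = 1 - S/77 (X(S) = S*(-1/77) + 1 = -S/77 + 1 = 1 - S/77)
q(H, r) = -2 + r
(-44226 + q(-66, -205))*(E + X(-26)) = (-44226 + (-2 - 205))*(27330 + (1 - 1/77*(-26))) = (-44226 - 207)*(27330 + (1 + 26/77)) = -44433*(27330 + 103/77) = -44433*2104513/77 = -93509826129/77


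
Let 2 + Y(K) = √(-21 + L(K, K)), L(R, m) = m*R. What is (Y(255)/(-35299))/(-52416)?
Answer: -1/925116192 + √16251/925116192 ≈ 1.3672e-7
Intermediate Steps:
L(R, m) = R*m
Y(K) = -2 + √(-21 + K²) (Y(K) = -2 + √(-21 + K*K) = -2 + √(-21 + K²))
(Y(255)/(-35299))/(-52416) = ((-2 + √(-21 + 255²))/(-35299))/(-52416) = ((-2 + √(-21 + 65025))*(-1/35299))*(-1/52416) = ((-2 + √65004)*(-1/35299))*(-1/52416) = ((-2 + 2*√16251)*(-1/35299))*(-1/52416) = (2/35299 - 2*√16251/35299)*(-1/52416) = -1/925116192 + √16251/925116192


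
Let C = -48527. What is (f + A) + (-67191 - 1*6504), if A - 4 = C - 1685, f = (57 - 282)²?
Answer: -73278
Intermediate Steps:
f = 50625 (f = (-225)² = 50625)
A = -50208 (A = 4 + (-48527 - 1685) = 4 - 50212 = -50208)
(f + A) + (-67191 - 1*6504) = (50625 - 50208) + (-67191 - 1*6504) = 417 + (-67191 - 6504) = 417 - 73695 = -73278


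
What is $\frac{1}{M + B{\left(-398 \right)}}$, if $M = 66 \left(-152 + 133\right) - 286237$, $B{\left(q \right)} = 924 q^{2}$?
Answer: $\frac{1}{146077805} \approx 6.8457 \cdot 10^{-9}$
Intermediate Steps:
$M = -287491$ ($M = 66 \left(-19\right) - 286237 = -1254 - 286237 = -287491$)
$\frac{1}{M + B{\left(-398 \right)}} = \frac{1}{-287491 + 924 \left(-398\right)^{2}} = \frac{1}{-287491 + 924 \cdot 158404} = \frac{1}{-287491 + 146365296} = \frac{1}{146077805}$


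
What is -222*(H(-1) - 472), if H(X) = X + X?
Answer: 105228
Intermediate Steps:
H(X) = 2*X
-222*(H(-1) - 472) = -222*(2*(-1) - 472) = -222*(-2 - 472) = -222*(-474) = 105228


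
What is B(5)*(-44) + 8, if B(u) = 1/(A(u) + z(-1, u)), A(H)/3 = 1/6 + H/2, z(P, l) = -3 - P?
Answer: 2/3 ≈ 0.66667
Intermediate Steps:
A(H) = 1/2 + 3*H/2 (A(H) = 3*(1/6 + H/2) = 1/2 + 3*H/2)
B(u) = 1/(-3/2 + 3*u/2) (B(u) = 1/((1/2 + 3*u/2) + (-3 - 1*(-1))) = 1/((1/2 + 3*u/2) + (-3 + 1)) = 1/((1/2 + 3*u/2) - 2) = 1/(-3/2 + 3*u/2))
B(5)*(-44) + 8 = (2/(3*(-1 + 5)))*(-44) + 8 = ((2/3)/4)*(-44) + 8 = ((2/3)*(1/4))*(-44) + 8 = (1/6)*(-44) + 8 = -22/3 + 8 = 2/3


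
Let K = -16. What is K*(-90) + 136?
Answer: 1576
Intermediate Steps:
K*(-90) + 136 = -16*(-90) + 136 = 1440 + 136 = 1576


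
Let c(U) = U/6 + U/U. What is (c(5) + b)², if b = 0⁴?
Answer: 121/36 ≈ 3.3611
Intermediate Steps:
b = 0
c(U) = 1 + U/6 (c(U) = U*(⅙) + 1 = U/6 + 1 = 1 + U/6)
(c(5) + b)² = ((1 + (⅙)*5) + 0)² = ((1 + ⅚) + 0)² = (11/6 + 0)² = (11/6)² = 121/36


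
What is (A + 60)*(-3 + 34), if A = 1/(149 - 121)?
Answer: 52111/28 ≈ 1861.1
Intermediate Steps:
A = 1/28 ≈ 0.035714
(A + 60)*(-3 + 34) = (1/28 + 60)*(-3 + 34) = (1681/28)*31 = 52111/28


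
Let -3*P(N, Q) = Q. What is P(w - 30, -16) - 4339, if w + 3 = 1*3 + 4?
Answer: -13001/3 ≈ -4333.7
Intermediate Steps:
w = 4 (w = -3 + (1*3 + 4) = -3 + (3 + 4) = -3 + 7 = 4)
P(N, Q) = -Q/3
P(w - 30, -16) - 4339 = -1/3*(-16) - 4339 = 16/3 - 4339 = -13001/3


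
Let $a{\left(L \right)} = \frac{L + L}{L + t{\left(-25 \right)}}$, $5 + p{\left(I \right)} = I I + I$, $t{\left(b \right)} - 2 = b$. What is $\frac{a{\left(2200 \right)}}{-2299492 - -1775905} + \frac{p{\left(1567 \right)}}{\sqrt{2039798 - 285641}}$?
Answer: $- \frac{4400}{1139848899} + \frac{819017 \sqrt{1754157}}{584719} \approx 1855.2$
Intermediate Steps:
$t{\left(b \right)} = 2 + b$
$p{\left(I \right)} = -5 + I + I^{2}$ ($p{\left(I \right)} = -5 + \left(I I + I\right) = -5 + \left(I^{2} + I\right) = -5 + \left(I + I^{2}\right) = -5 + I + I^{2}$)
$a{\left(L \right)} = \frac{2 L}{-23 + L}$ ($a{\left(L \right)} = \frac{L + L}{L + \left(2 - 25\right)} = \frac{2 L}{L - 23} = \frac{2 L}{-23 + L}$)
$\frac{a{\left(2200 \right)}}{-2299492 - -1775905} + \frac{p{\left(1567 \right)}}{\sqrt{2039798 - 285641}} = \frac{2 \cdot 2200 \frac{1}{-23 + 2200}}{-2299492 - -1775905} + \frac{-5 + 1567 + 1567^{2}}{\sqrt{2039798 - 285641}} = \frac{2 \cdot 2200 \cdot \frac{1}{2177}}{-2299492 + 1775905} + \frac{-5 + 1567 + 2455489}{\sqrt{1754157}} = \frac{2 \cdot 2200 \cdot \frac{1}{2177}}{-523587} + 2457051 \frac{\sqrt{1754157}}{1754157} = \frac{4400}{2177} \left(- \frac{1}{523587}\right) + \frac{819017 \sqrt{1754157}}{584719} = - \frac{4400}{1139848899} + \frac{819017 \sqrt{1754157}}{584719}$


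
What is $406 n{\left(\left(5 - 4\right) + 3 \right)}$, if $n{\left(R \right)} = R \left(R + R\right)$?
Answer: $12992$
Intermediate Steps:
$n{\left(R \right)} = 2 R^{2}$ ($n{\left(R \right)} = R 2 R = 2 R^{2}$)
$406 n{\left(\left(5 - 4\right) + 3 \right)} = 406 \cdot 2 \left(\left(5 - 4\right) + 3\right)^{2} = 406 \cdot 2 \left(1 + 3\right)^{2} = 406 \cdot 2 \cdot 4^{2} = 406 \cdot 2 \cdot 16 = 406 \cdot 32 = 12992$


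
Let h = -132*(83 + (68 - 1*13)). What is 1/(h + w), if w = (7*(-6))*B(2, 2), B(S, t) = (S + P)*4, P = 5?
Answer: -1/19392 ≈ -5.1568e-5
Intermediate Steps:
B(S, t) = 20 + 4*S (B(S, t) = (S + 5)*4 = (5 + S)*4 = 20 + 4*S)
h = -18216 (h = -132*(83 + (68 - 13)) = -132*(83 + 55) = -132*138 = -18216)
w = -1176 (w = (7*(-6))*(20 + 4*2) = -42*(20 + 8) = -42*28 = -1176)
1/(h + w) = 1/(-18216 - 1176) = 1/(-19392) = -1/19392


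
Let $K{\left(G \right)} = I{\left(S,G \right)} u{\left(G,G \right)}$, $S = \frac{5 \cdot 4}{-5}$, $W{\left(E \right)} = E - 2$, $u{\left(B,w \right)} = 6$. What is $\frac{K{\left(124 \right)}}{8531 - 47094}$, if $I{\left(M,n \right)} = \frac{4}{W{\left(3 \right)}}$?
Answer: $- \frac{24}{38563} \approx -0.00062236$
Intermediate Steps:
$W{\left(E \right)} = -2 + E$
$S = -4$ ($S = 20 \left(- \frac{1}{5}\right) = -4$)
$I{\left(M,n \right)} = 4$ ($I{\left(M,n \right)} = \frac{4}{-2 + 3} = \frac{4}{1} = 4 \cdot 1 = 4$)
$K{\left(G \right)} = 24$ ($K{\left(G \right)} = 4 \cdot 6 = 24$)
$\frac{K{\left(124 \right)}}{8531 - 47094} = \frac{24}{8531 - 47094} = \frac{24}{-38563} = 24 \left(- \frac{1}{38563}\right) = - \frac{24}{38563}$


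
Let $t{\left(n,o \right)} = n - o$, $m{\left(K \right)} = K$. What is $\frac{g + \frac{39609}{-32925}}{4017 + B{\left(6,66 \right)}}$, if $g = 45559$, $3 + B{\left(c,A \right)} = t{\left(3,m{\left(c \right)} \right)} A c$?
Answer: $\frac{249998411}{15507675} \approx 16.121$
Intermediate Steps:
$B{\left(c,A \right)} = -3 + A c \left(3 - c\right)$ ($B{\left(c,A \right)} = -3 + \left(3 - c\right) A c = -3 + A c \left(3 - c\right)$)
$\frac{g + \frac{39609}{-32925}}{4017 + B{\left(6,66 \right)}} = \frac{45559 + \frac{39609}{-32925}}{4017 - \left(3 + 66 \cdot 6 \left(-3 + 6\right)\right)} = \frac{45559 + 39609 \left(- \frac{1}{32925}\right)}{4017 - \left(3 + 66 \cdot 6 \cdot 3\right)} = \frac{45559 - \frac{13203}{10975}}{4017 - 1191} = \frac{499996822}{10975 \left(4017 - 1191\right)} = \frac{499996822}{10975 \cdot 2826} = \frac{499996822}{10975} \cdot \frac{1}{2826} = \frac{249998411}{15507675}$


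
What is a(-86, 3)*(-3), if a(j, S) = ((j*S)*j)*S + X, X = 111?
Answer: -200025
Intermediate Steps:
a(j, S) = 111 + S²*j² (a(j, S) = ((j*S)*j)*S + 111 = ((S*j)*j)*S + 111 = (S*j²)*S + 111 = S²*j² + 111 = 111 + S²*j²)
a(-86, 3)*(-3) = (111 + 3²*(-86)²)*(-3) = (111 + 9*7396)*(-3) = (111 + 66564)*(-3) = 66675*(-3) = -200025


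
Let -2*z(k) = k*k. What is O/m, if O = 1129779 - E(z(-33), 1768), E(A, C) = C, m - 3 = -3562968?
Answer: -1128011/3562965 ≈ -0.31659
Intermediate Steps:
m = -3562965 (m = 3 - 3562968 = -3562965)
z(k) = -k**2/2 (z(k) = -k*k/2 = -k**2/2)
O = 1128011 (O = 1129779 - 1*1768 = 1129779 - 1768 = 1128011)
O/m = 1128011/(-3562965) = 1128011*(-1/3562965) = -1128011/3562965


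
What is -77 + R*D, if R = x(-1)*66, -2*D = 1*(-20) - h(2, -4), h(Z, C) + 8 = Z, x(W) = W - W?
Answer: -77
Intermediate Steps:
x(W) = 0
h(Z, C) = -8 + Z
D = 7 (D = -(1*(-20) - (-8 + 2))/2 = -(-20 - 1*(-6))/2 = -(-20 + 6)/2 = -½*(-14) = 7)
R = 0 (R = 0*66 = 0)
-77 + R*D = -77 + 0*7 = -77 + 0 = -77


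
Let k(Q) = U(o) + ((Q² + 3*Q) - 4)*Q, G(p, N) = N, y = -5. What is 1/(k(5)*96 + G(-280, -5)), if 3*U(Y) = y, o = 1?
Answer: 1/17115 ≈ 5.8428e-5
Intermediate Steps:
U(Y) = -5/3 (U(Y) = (⅓)*(-5) = -5/3)
k(Q) = -5/3 + Q*(-4 + Q² + 3*Q) (k(Q) = -5/3 + ((Q² + 3*Q) - 4)*Q = -5/3 + (-4 + Q² + 3*Q)*Q = -5/3 + Q*(-4 + Q² + 3*Q))
1/(k(5)*96 + G(-280, -5)) = 1/((-5/3 + 5³ - 4*5 + 3*5²)*96 - 5) = 1/((-5/3 + 125 - 20 + 3*25)*96 - 5) = 1/((-5/3 + 125 - 20 + 75)*96 - 5) = 1/((535/3)*96 - 5) = 1/(17120 - 5) = 1/17115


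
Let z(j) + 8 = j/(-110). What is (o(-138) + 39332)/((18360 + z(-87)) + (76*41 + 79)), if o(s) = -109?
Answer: 4314530/2370257 ≈ 1.8203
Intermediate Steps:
z(j) = -8 - j/110 (z(j) = -8 + j/(-110) = -8 + j*(-1/110) = -8 - j/110)
(o(-138) + 39332)/((18360 + z(-87)) + (76*41 + 79)) = (-109 + 39332)/((18360 + (-8 - 1/110*(-87))) + (76*41 + 79)) = 39223/((18360 + (-8 + 87/110)) + (3116 + 79)) = 39223/((18360 - 793/110) + 3195) = 39223/(2018807/110 + 3195) = 39223/(2370257/110) = 39223*(110/2370257) = 4314530/2370257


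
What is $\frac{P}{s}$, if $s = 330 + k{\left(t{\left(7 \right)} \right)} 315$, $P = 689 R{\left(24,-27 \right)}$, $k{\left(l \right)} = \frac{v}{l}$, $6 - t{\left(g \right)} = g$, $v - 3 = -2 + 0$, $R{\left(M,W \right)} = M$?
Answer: $\frac{5512}{5} \approx 1102.4$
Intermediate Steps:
$v = 1$ ($v = 3 + \left(-2 + 0\right) = 3 - 2 = 1$)
$t{\left(g \right)} = 6 - g$
$k{\left(l \right)} = \frac{1}{l}$ ($k{\left(l \right)} = 1 \frac{1}{l} = \frac{1}{l}$)
$P = 16536$ ($P = 689 \cdot 24 = 16536$)
$s = 15$ ($s = 330 + \frac{1}{6 - 7} \cdot 315 = 330 + \frac{1}{-1} \cdot 315 = 330 - 315 = 15$)
$\frac{P}{s} = \frac{16536}{15} = 16536 \cdot \frac{1}{15} = \frac{5512}{5}$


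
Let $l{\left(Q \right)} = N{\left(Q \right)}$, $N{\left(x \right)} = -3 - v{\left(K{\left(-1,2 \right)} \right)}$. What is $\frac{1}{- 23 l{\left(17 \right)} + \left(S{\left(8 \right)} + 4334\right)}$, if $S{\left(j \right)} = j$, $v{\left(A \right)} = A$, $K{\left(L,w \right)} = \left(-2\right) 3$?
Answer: $\frac{1}{4273} \approx 0.00023403$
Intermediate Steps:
$K{\left(L,w \right)} = -6$
$N{\left(x \right)} = 3$ ($N{\left(x \right)} = -3 - -6 = -3 + 6 = 3$)
$l{\left(Q \right)} = 3$
$\frac{1}{- 23 l{\left(17 \right)} + \left(S{\left(8 \right)} + 4334\right)} = \frac{1}{\left(-23\right) 3 + \left(8 + 4334\right)} = \frac{1}{-69 + 4342} = \frac{1}{4273}$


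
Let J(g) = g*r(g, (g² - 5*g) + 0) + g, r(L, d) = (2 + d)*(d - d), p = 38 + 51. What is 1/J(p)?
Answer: 1/89 ≈ 0.011236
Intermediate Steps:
p = 89
r(L, d) = 0 (r(L, d) = (2 + d)*0 = 0)
J(g) = g (J(g) = g*0 + g = 0 + g = g)
1/J(p) = 1/89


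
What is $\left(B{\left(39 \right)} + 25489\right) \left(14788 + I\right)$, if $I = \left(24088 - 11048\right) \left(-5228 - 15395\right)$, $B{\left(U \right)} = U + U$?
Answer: $-6875199777844$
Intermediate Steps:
$B{\left(U \right)} = 2 U$
$I = -268923920$ ($I = 13040 \left(-20623\right) = -268923920$)
$\left(B{\left(39 \right)} + 25489\right) \left(14788 + I\right) = \left(2 \cdot 39 + 25489\right) \left(14788 - 268923920\right) = \left(78 + 25489\right) \left(-268909132\right) = 25567 \left(-268909132\right) = -6875199777844$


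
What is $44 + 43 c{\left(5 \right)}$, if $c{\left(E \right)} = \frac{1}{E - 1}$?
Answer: $\frac{219}{4} \approx 54.75$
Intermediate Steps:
$c{\left(E \right)} = \frac{1}{-1 + E}$
$44 + 43 c{\left(5 \right)} = 44 + \frac{43}{-1 + 5} = 44 + \frac{43}{4} = \frac{219}{4}$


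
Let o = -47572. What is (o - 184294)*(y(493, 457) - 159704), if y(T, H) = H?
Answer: 36923964902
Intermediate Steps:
(o - 184294)*(y(493, 457) - 159704) = (-47572 - 184294)*(457 - 159704) = -231866*(-159247) = 36923964902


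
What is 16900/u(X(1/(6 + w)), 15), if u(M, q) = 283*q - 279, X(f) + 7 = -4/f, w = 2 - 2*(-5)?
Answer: 8450/1983 ≈ 4.2612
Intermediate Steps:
w = 12 (w = 2 + 10 = 12)
X(f) = -7 - 4/f
u(M, q) = -279 + 283*q
16900/u(X(1/(6 + w)), 15) = 16900/(-279 + 283*15) = 16900/(-279 + 4245) = 16900/3966 = 16900*(1/3966) = 8450/1983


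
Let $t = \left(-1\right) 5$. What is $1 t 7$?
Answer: $-35$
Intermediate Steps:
$t = -5$
$1 t 7 = 1 \left(-5\right) 7 = \left(-5\right) 7 = -35$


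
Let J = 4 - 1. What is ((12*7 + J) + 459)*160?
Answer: 87360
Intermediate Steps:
J = 3
((12*7 + J) + 459)*160 = ((12*7 + 3) + 459)*160 = ((84 + 3) + 459)*160 = (87 + 459)*160 = 546*160 = 87360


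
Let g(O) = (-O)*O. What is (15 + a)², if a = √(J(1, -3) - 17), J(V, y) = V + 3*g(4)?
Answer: 161 + 240*I ≈ 161.0 + 240.0*I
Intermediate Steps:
g(O) = -O²
J(V, y) = -48 + V (J(V, y) = V + 3*(-1*4²) = V + 3*(-1*16) = V + 3*(-16) = V - 48 = -48 + V)
a = 8*I (a = √((-48 + 1) - 17) = √(-47 - 17) = √(-64) = 8*I ≈ 8.0*I)
(15 + a)² = (15 + 8*I)²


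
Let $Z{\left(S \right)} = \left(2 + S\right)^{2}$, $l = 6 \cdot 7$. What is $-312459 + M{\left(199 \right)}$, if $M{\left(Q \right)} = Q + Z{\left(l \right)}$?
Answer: $-310324$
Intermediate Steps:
$l = 42$
$M{\left(Q \right)} = 1936 + Q$ ($M{\left(Q \right)} = Q + \left(2 + 42\right)^{2} = Q + 44^{2} = Q + 1936 = 1936 + Q$)
$-312459 + M{\left(199 \right)} = -312459 + \left(1936 + 199\right) = -312459 + 2135 = -310324$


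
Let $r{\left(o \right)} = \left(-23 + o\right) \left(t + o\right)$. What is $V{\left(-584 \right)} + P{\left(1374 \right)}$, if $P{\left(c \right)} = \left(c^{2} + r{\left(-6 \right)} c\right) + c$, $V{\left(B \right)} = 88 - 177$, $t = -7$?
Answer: $2407159$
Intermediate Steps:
$V{\left(B \right)} = -89$ ($V{\left(B \right)} = 88 - 177 = -89$)
$r{\left(o \right)} = \left(-23 + o\right) \left(-7 + o\right)$
$P{\left(c \right)} = c^{2} + 378 c$ ($P{\left(c \right)} = \left(c^{2} + \left(161 + \left(-6\right)^{2} - -180\right) c\right) + c = \left(c^{2} + \left(161 + 36 + 180\right) c\right) + c = \left(c^{2} + 377 c\right) + c = c^{2} + 378 c$)
$V{\left(-584 \right)} + P{\left(1374 \right)} = -89 + 1374 \left(378 + 1374\right) = -89 + 1374 \cdot 1752 = -89 + 2407248 = 2407159$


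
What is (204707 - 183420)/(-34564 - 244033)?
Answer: -21287/278597 ≈ -0.076408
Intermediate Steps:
(204707 - 183420)/(-34564 - 244033) = 21287/(-278597) = 21287*(-1/278597) = -21287/278597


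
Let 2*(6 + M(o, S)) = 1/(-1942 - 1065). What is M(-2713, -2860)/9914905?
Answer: -1031/1703663962 ≈ -6.0517e-7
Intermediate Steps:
M(o, S) = -36085/6014 (M(o, S) = -6 + 1/(2*(-1942 - 1065)) = -6 + (½)/(-3007) = -6 + (½)*(-1/3007) = -6 - 1/6014 = -36085/6014)
M(-2713, -2860)/9914905 = -36085/6014/9914905 = -36085/6014*1/9914905 = -1031/1703663962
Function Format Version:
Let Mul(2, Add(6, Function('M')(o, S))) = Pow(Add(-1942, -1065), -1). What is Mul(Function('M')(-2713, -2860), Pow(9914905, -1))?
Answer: Rational(-1031, 1703663962) ≈ -6.0517e-7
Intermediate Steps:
Function('M')(o, S) = Rational(-36085, 6014) (Function('M')(o, S) = Add(-6, Mul(Rational(1, 2), Pow(Add(-1942, -1065), -1))) = Add(-6, Mul(Rational(1, 2), Pow(-3007, -1))) = Add(-6, Mul(Rational(1, 2), Rational(-1, 3007))) = Add(-6, Rational(-1, 6014)) = Rational(-36085, 6014))
Mul(Function('M')(-2713, -2860), Pow(9914905, -1)) = Mul(Rational(-36085, 6014), Pow(9914905, -1)) = Mul(Rational(-36085, 6014), Rational(1, 9914905)) = Rational(-1031, 1703663962)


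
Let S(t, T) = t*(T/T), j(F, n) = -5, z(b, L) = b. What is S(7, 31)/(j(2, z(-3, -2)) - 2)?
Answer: -1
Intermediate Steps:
S(t, T) = t (S(t, T) = t*1 = t)
S(7, 31)/(j(2, z(-3, -2)) - 2) = 7/(-5 - 2) = 7/(-7) = 7*(-⅐) = -1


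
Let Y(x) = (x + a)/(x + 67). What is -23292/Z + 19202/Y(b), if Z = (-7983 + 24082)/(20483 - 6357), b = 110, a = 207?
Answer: -49583684418/5103383 ≈ -9715.8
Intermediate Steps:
Y(x) = (207 + x)/(67 + x) (Y(x) = (x + 207)/(x + 67) = (207 + x)/(67 + x))
Z = 16099/14126 ≈ 1.1397
-23292/Z + 19202/Y(b) = -23292/16099/14126 + 19202/(((207 + 110)/(67 + 110))) = -23292*14126/16099 + 19202/((317/177)) = -329022792/16099 + 19202/(((1/177)*317)) = -329022792/16099 + 19202/(317/177) = -329022792/16099 + 19202*(177/317) = -329022792/16099 + 3398754/317 = -49583684418/5103383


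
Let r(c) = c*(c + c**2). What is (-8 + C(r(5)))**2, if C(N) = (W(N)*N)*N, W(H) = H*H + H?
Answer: 259717632471000064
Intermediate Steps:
W(H) = H + H**2 (W(H) = H**2 + H = H + H**2)
C(N) = N**3*(1 + N) (C(N) = ((N*(1 + N))*N)*N = (N**2*(1 + N))*N = N**3*(1 + N))
(-8 + C(r(5)))**2 = (-8 + (5**2*(1 + 5))**3*(1 + 5**2*(1 + 5)))**2 = (-8 + (25*6)**3*(1 + 25*6))**2 = (-8 + 150**3*(1 + 150))**2 = (-8 + 3375000*151)**2 = (-8 + 509625000)**2 = 509624992**2 = 259717632471000064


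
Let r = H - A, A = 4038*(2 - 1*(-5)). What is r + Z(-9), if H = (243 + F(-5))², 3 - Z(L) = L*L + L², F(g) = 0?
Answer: 30624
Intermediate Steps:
Z(L) = 3 - 2*L² (Z(L) = 3 - (L*L + L²) = 3 - (L² + L²) = 3 - 2*L²)
H = 59049 (H = (243 + 0)² = 243² = 59049)
A = 28266 (A = 4038*(2 + 5) = 4038*7 = 28266)
r = 30783 (r = 59049 - 1*28266 = 59049 - 28266 = 30783)
r + Z(-9) = 30783 + (3 - 2*(-9)²) = 30783 + (3 - 2*81) = 30783 + (3 - 162) = 30783 - 159 = 30624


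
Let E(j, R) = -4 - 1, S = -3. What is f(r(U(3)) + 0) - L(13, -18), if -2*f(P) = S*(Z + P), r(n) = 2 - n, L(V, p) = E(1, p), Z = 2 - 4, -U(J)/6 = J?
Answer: 32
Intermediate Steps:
U(J) = -6*J
Z = -2
E(j, R) = -5
L(V, p) = -5
f(P) = -3 + 3*P/2 (f(P) = -(-3)*(-2 + P)/2 = -(6 - 3*P)/2 = -3 + 3*P/2)
f(r(U(3)) + 0) - L(13, -18) = (-3 + 3*((2 - (-6)*3) + 0)/2) - 1*(-5) = (-3 + 3*((2 - 1*(-18)) + 0)/2) + 5 = (-3 + 3*((2 + 18) + 0)/2) + 5 = (-3 + 3*(20 + 0)/2) + 5 = (-3 + (3/2)*20) + 5 = (-3 + 30) + 5 = 27 + 5 = 32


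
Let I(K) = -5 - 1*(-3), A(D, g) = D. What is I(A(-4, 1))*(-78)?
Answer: 156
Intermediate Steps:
I(K) = -2 (I(K) = -5 + 3 = -2)
I(A(-4, 1))*(-78) = -2*(-78) = 156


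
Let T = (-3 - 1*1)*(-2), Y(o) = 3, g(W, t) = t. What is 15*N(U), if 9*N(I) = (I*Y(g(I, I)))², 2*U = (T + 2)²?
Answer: 37500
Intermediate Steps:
T = 8 (T = (-3 - 1)*(-2) = -4*(-2) = 8)
U = 50 (U = (8 + 2)²/2 = (½)*10² = (½)*100 = 50)
N(I) = I² (N(I) = (I*3)²/9 = (3*I)²/9 = (9*I²)/9 = I²)
15*N(U) = 15*50² = 15*2500 = 37500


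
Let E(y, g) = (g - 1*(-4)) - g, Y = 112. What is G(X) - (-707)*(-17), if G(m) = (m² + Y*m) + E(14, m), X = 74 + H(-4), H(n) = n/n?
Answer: 2010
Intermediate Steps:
H(n) = 1
E(y, g) = 4 (E(y, g) = (g + 4) - g = (4 + g) - g = 4)
X = 75 (X = 74 + 1 = 75)
G(m) = 4 + m² + 112*m (G(m) = (m² + 112*m) + 4 = 4 + m² + 112*m)
G(X) - (-707)*(-17) = (4 + 75² + 112*75) - (-707)*(-17) = (4 + 5625 + 8400) - 1*12019 = 14029 - 12019 = 2010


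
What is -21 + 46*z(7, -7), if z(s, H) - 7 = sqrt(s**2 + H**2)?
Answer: 301 + 322*sqrt(2) ≈ 756.38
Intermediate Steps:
z(s, H) = 7 + sqrt(H**2 + s**2) (z(s, H) = 7 + sqrt(s**2 + H**2) = 7 + sqrt(H**2 + s**2))
-21 + 46*z(7, -7) = -21 + 46*(7 + sqrt((-7)**2 + 7**2)) = -21 + 46*(7 + sqrt(49 + 49)) = -21 + 46*(7 + sqrt(98)) = -21 + 46*(7 + 7*sqrt(2)) = -21 + (322 + 322*sqrt(2)) = 301 + 322*sqrt(2)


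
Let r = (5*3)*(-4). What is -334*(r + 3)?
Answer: 19038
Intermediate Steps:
r = -60 (r = 15*(-4) = -60)
-334*(r + 3) = -334*(-60 + 3) = -334*(-57) = 19038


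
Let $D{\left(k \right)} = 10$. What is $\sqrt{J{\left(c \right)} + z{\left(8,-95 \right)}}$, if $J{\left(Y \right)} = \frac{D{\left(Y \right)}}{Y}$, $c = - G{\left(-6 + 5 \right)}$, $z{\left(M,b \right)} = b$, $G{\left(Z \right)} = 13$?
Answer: $\frac{i \sqrt{16185}}{13} \approx 9.7862 i$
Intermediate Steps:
$c = -13$ ($c = \left(-1\right) 13 = -13$)
$J{\left(Y \right)} = \frac{10}{Y}$
$\sqrt{J{\left(c \right)} + z{\left(8,-95 \right)}} = \sqrt{\frac{10}{-13} - 95} = \sqrt{10 \left(- \frac{1}{13}\right) - 95} = \sqrt{- \frac{10}{13} - 95} = \sqrt{- \frac{1245}{13}} = \frac{i \sqrt{16185}}{13}$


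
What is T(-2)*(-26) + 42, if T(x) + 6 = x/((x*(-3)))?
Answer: 620/3 ≈ 206.67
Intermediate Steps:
T(x) = -19/3 (T(x) = -6 + x/((x*(-3))) = -6 + x/((-3*x)) = -6 + x*(-1/(3*x)) = -6 - ⅓ = -19/3)
T(-2)*(-26) + 42 = -19/3*(-26) + 42 = 494/3 + 42 = 620/3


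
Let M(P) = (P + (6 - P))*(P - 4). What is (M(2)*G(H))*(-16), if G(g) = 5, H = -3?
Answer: 960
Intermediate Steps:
M(P) = -24 + 6*P (M(P) = 6*(-4 + P) = -24 + 6*P)
(M(2)*G(H))*(-16) = ((-24 + 6*2)*5)*(-16) = ((-24 + 12)*5)*(-16) = -12*5*(-16) = -60*(-16) = 960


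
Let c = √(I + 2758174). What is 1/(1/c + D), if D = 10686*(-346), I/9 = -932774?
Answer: -20841226721952/77057434667769558913 + 2*I*√1409198/77057434667769558913 ≈ -2.7046e-7 + 3.0811e-17*I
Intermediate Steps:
I = -8394966 (I = 9*(-932774) = -8394966)
D = -3697356
c = 2*I*√1409198 (c = √(-8394966 + 2758174) = √(-5636792) = 2*I*√1409198 ≈ 2374.2*I)
1/(1/c + D) = 1/(1/(2*I*√1409198) - 3697356) = 1/(-I*√1409198/2818396 - 3697356) = 1/(-3697356 - I*√1409198/2818396)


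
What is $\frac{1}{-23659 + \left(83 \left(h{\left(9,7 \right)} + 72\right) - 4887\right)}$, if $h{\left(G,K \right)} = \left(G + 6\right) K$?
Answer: $- \frac{1}{13855} \approx -7.2176 \cdot 10^{-5}$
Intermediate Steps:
$h{\left(G,K \right)} = K \left(6 + G\right)$ ($h{\left(G,K \right)} = \left(6 + G\right) K = K \left(6 + G\right)$)
$\frac{1}{-23659 + \left(83 \left(h{\left(9,7 \right)} + 72\right) - 4887\right)} = \frac{1}{-23659 + \left(83 \left(7 \left(6 + 9\right) + 72\right) - 4887\right)} = \frac{1}{-23659 - \left(4887 - 83 \left(7 \cdot 15 + 72\right)\right)} = \frac{1}{-23659 - \left(4887 - 83 \left(105 + 72\right)\right)} = \frac{1}{-23659 + \left(83 \cdot 177 - 4887\right)} = \frac{1}{-23659 + \left(14691 - 4887\right)} = \frac{1}{-23659 + 9804} = \frac{1}{-13855} = - \frac{1}{13855}$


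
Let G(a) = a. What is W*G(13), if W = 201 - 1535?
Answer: -17342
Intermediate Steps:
W = -1334
W*G(13) = -1334*13 = -17342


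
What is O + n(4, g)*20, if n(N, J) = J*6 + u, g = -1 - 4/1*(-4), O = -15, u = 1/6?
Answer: 5365/3 ≈ 1788.3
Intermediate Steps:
u = 1/6 (u = 1*(1/6) = 1/6 ≈ 0.16667)
g = 15 (g = -1 - 4*1*(-4) = -1 - 4*(-4) = -1 + 16 = 15)
n(N, J) = 1/6 + 6*J (n(N, J) = J*6 + 1/6 = 6*J + 1/6 = 1/6 + 6*J)
O + n(4, g)*20 = -15 + (1/6 + 6*15)*20 = -15 + (1/6 + 90)*20 = -15 + (541/6)*20 = -15 + 5410/3 = 5365/3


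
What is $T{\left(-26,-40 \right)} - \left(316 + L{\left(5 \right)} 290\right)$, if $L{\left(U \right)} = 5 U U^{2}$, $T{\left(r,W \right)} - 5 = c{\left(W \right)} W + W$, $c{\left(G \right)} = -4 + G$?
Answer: $-179841$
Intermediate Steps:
$T{\left(r,W \right)} = 5 + W + W \left(-4 + W\right)$ ($T{\left(r,W \right)} = 5 + \left(\left(-4 + W\right) W + W\right) = 5 + \left(W \left(-4 + W\right) + W\right) = 5 + \left(W + W \left(-4 + W\right)\right) = 5 + W + W \left(-4 + W\right)$)
$L{\left(U \right)} = 5 U^{3}$
$T{\left(-26,-40 \right)} - \left(316 + L{\left(5 \right)} 290\right) = \left(5 - 40 - 40 \left(-4 - 40\right)\right) - \left(316 + 5 \cdot 5^{3} \cdot 290\right) = \left(5 - 40 - -1760\right) - \left(316 + 5 \cdot 125 \cdot 290\right) = \left(5 - 40 + 1760\right) - \left(316 + 625 \cdot 290\right) = 1725 - \left(316 + 181250\right) = 1725 - 181566 = -179841$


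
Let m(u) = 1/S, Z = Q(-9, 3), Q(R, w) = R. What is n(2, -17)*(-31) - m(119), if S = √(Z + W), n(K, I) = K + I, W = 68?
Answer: 465 - √59/59 ≈ 464.87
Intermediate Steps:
n(K, I) = I + K
Z = -9
S = √59 (S = √(-9 + 68) = √59 ≈ 7.6811)
m(u) = √59/59 (m(u) = 1/(√59) = √59/59)
n(2, -17)*(-31) - m(119) = (-17 + 2)*(-31) - √59/59 = -15*(-31) - √59/59 = 465 - √59/59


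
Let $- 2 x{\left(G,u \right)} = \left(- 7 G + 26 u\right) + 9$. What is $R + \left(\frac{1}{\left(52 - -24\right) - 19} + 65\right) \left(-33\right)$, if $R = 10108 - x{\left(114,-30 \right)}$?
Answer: $\frac{272761}{38} \approx 7177.9$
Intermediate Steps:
$x{\left(G,u \right)} = - \frac{9}{2} - 13 u + \frac{7 G}{2}$ ($x{\left(G,u \right)} = - \frac{\left(- 7 G + 26 u\right) + 9}{2} = - \frac{9 - 7 G + 26 u}{2} = - \frac{9}{2} - 13 u + \frac{7 G}{2}$)
$R = \frac{18647}{2}$ ($R = 10108 - \left(- \frac{9}{2} - -390 + \frac{7}{2} \cdot 114\right) = 10108 - \left(- \frac{9}{2} + 390 + 399\right) = 10108 - \frac{1569}{2} = \frac{18647}{2} \approx 9323.5$)
$R + \left(\frac{1}{\left(52 - -24\right) - 19} + 65\right) \left(-33\right) = \frac{18647}{2} + \left(\frac{1}{\left(52 - -24\right) - 19} + 65\right) \left(-33\right) = \frac{18647}{2} + \left(\frac{1}{\left(52 + 24\right) - 19} + 65\right) \left(-33\right) = \frac{18647}{2} + \left(\frac{1}{76 - 19} + 65\right) \left(-33\right) = \frac{18647}{2} + \left(\frac{1}{57} + 65\right) \left(-33\right) = \frac{18647}{2} + \frac{3706}{57} \left(-33\right) = \frac{18647}{2} - \frac{40766}{19} = \frac{272761}{38}$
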